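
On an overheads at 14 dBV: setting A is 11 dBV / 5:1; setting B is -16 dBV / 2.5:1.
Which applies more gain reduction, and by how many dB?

B, by 15.6 dB

A: GR = 3 − 3/5 = 2.4 dB.
B: GR = 30 − 30/2.5 = 18 dB.
B applies 15.6 dB more gain reduction.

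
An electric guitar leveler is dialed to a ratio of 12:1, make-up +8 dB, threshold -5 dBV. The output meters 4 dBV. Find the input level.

7 dBV

Before make-up, the level was 4 − 8 = -4 dBV.
That's 1 dB above the -5 dBV threshold.
Input overshoot = R × output overshoot = 12 dB → input = -5 + 12 = 7 dBV.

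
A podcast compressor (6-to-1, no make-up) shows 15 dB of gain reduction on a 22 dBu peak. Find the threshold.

4 dBu

Input is 18 dB above T (since output overshoot × R = input overshoot: (7 − T)·6 = 22 − T gives T = 4 dBu).
Check: 4 + (22 − 4)/6 = 4 + 3 = 7 dBu. ✓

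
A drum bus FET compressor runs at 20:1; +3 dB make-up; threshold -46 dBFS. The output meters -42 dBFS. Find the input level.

-26 dBFS

Remove make-up: -42 − 3 = -45 dBFS.
The compressed level sits -45 − (-46) = 1 dB over threshold.
Input overshoot = R × output overshoot = 20 dB → input = -46 + 20 = -26 dBFS.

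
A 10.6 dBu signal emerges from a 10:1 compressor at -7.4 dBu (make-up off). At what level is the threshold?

Input is 20 dB above T (since output overshoot × R = input overshoot: (-7.4 − T)·10 = 10.6 − T gives T = -9.4 dBu).
Check: -9.4 + (10.6 − (-9.4))/10 = -9.4 + 2 = -7.4 dBu. ✓

-9.4 dBu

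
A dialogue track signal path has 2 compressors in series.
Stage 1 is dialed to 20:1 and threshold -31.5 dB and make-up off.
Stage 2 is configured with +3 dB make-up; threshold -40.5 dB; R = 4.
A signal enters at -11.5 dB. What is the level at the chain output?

-35 dB

Stage 1: 20 dB above -31.5 dB, reduced 20:1 to 1 dB above → -30.5 dB.
Stage 2: 10 dB above -40.5 dB, reduced 4:1 to 2.5 dB above → -38 dB; +3 dB make-up → -35 dB.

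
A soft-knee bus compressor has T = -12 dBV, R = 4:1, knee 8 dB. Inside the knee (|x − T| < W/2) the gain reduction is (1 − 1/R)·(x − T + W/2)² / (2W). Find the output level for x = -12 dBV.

-12.75 dBV

x − T + W/2 = -12 − (-12) + 4 = 4.
GR = (1 − 1/4) × 4² / 16 = 0.75 × 16 / 16 = 0.75 dB.
Output = -12 − 0.75 = -12.75 dBV.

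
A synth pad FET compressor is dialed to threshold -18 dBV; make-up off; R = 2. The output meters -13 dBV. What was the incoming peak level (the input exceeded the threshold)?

-8 dBV

That's 5 dB above the -18 dBV threshold.
Undo the ratio: input overshoot = 5 × 2 = 10 dB, giving input = -8 dBV.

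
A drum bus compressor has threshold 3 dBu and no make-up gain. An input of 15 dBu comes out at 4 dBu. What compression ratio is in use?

12:1

Input overshoot = 15 − 3 = 12 dB; output overshoot = 4 − 3 = 1 dB.
Ratio = 12 / 1 = 12.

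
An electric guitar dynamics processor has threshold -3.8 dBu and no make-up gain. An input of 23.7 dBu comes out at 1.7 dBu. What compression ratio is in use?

Input overshoot = 23.7 − (-3.8) = 27.5 dB; output overshoot = 1.7 − (-3.8) = 5.5 dB.
Ratio = 27.5 / 5.5 = 5.

5:1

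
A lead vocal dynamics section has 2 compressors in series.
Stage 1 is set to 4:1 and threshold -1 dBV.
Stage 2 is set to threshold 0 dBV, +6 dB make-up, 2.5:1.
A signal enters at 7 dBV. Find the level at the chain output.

6.4 dBV

Stage 1: 7 dBV is 8 dB over -1 dBV; at 4:1 that becomes 2 dB over, giving 1 dBV.
Stage 2: overshoot 1 dB → 1/2.5 = 0.4 dB → 0.4 dBV; +6 dB make-up → 6.4 dBV.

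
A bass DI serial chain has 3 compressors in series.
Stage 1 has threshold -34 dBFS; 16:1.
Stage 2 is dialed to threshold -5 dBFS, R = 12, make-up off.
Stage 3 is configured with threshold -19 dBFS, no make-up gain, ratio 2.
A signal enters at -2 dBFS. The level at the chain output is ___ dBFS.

-32 dBFS

Stage 1: -2 dBFS is 32 dB over -34 dBFS; at 16:1 that becomes 2 dB over, giving -32 dBFS.
Stage 2: below threshold (-32 ≤ -5); passes unchanged; output -32 dBFS.
Stage 3: -32 dBFS ≤ -19 dBFS, so stage 3 doesn't engage; output -32 dBFS.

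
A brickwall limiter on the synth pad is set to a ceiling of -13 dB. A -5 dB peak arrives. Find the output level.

-13 dB

At ∞:1, everything above -13 dB is held at the ceiling.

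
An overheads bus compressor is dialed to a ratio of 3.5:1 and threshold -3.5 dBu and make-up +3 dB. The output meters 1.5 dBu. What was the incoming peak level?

3.5 dBu

Before make-up, the level was 1.5 − 3 = -1.5 dBu.
That's 2 dB above the -3.5 dBu threshold.
Input overshoot = R × output overshoot = 7 dB → input = -3.5 + 7 = 3.5 dBu.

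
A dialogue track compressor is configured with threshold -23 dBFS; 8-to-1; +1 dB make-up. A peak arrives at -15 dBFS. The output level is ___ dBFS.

-15 dBFS sits 8 dB over threshold.
8:1 compression reduces that to 8/8 = 1 dB over.
That puts the output at -22 dBFS; make-up adds 1 dB, giving -21 dBFS.

-21 dBFS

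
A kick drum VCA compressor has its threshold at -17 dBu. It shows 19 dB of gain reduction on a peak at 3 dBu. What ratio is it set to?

20:1

Input overshoot = 3 − (-17) = 20 dB.
Output overshoot = 20 − 19 = 1 dB.
Ratio = input overshoot / output overshoot = 20 / 1 = 20.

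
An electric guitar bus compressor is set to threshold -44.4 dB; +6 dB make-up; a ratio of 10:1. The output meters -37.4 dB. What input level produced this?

-34.4 dB

Before make-up, the level was -37.4 − 6 = -43.4 dB.
Post-compression overshoot = -43.4 − (-44.4) = 1 dB.
Before 10:1 compression the overshoot was 1 × 10 = 10 dB, so input = -44.4 + 10 = -34.4 dB.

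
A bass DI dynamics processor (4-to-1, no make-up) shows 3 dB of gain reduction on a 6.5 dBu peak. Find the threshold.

Gain reduction = 6.5 − 3.5 = 3 dB; output overshoot = GR / (R − 1) = 3 / 3 = 1 dB.
Threshold = output − output overshoot = 3.5 − 1 = 2.5 dBu.

2.5 dBu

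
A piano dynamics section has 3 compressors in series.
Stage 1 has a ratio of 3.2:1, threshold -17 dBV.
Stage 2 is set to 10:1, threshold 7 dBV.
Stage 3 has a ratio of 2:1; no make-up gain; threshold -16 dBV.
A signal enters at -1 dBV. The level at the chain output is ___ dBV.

-14 dBV

Stage 1: -1 dBV is 16 dB over -17 dBV; at 3.2:1 that becomes 5 dB over, giving -12 dBV.
Stage 2: -12 dBV ≤ 7 dBV, so stage 2 doesn't engage; output -12 dBV.
Stage 3: overshoot 4 dB → 4/2 = 2 dB → -14 dBV.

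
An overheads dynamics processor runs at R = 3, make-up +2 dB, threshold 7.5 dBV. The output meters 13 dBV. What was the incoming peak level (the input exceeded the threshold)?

Remove make-up: 13 − 2 = 11 dBV.
Post-compression overshoot = 11 − 7.5 = 3.5 dB.
Input overshoot = R × output overshoot = 10.5 dB → input = 7.5 + 10.5 = 18 dBV.

18 dBV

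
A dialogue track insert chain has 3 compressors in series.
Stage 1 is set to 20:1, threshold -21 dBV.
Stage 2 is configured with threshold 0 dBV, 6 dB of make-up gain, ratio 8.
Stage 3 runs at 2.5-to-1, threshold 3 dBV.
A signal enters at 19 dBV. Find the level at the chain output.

-13 dBV

Stage 1: 19 dBV is 40 dB over -21 dBV; at 20:1 that becomes 2 dB over, giving -19 dBV.
Stage 2: below threshold (-19 ≤ 0); passes unchanged; make-up brings it to -13 dBV.
Stage 3: -13 dBV ≤ 3 dBV, so stage 3 doesn't engage; output -13 dBV.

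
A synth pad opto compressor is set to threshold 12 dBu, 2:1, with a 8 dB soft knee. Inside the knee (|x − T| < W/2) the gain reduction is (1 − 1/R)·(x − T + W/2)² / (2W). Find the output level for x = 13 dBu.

x − T + W/2 = 13 − 12 + 4 = 5.
GR = (1 − 1/2) × 5² / 16 = 0.5 × 25 / 16 = 0.78125 dB.
Output = 13 − 0.78125 = 12.21875 dBu.

12.21875 dBu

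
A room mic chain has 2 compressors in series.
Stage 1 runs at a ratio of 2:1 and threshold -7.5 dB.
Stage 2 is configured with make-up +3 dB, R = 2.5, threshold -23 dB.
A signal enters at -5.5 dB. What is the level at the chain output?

-13.4 dB

Stage 1: 2 dB above -7.5 dB, reduced 2:1 to 1 dB above → -6.5 dB.
Stage 2: -6.5 dB is 16.5 dB over -23 dB; at 2.5:1 that becomes 6.6 dB over, giving -16.4 dB; +3 dB make-up → -13.4 dB.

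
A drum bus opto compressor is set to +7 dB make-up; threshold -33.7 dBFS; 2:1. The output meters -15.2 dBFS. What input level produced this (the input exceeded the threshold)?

-10.7 dBFS

Remove make-up: -15.2 − 7 = -22.2 dBFS.
That's 11.5 dB above the -33.7 dBFS threshold.
Before 2:1 compression the overshoot was 11.5 × 2 = 23 dB, so input = -33.7 + 23 = -10.7 dBFS.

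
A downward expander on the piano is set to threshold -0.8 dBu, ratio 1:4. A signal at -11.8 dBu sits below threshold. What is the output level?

-44.8 dBu

Undershoot = (-0.8) − (-11.8) = 11 dB.
At 1:4, that expands to 44 dB under threshold.
Output = -0.8 − 44 = -44.8 dBu.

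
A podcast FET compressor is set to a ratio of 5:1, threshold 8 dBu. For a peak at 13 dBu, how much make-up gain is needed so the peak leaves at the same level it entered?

Overshoot 5 dB → 5/5 = 1 dB after compression, so the compressed level is 8 + 1 = 9 dBu.
Make-up = target − compressed = 13 − 9 = 4 dB.

4 dB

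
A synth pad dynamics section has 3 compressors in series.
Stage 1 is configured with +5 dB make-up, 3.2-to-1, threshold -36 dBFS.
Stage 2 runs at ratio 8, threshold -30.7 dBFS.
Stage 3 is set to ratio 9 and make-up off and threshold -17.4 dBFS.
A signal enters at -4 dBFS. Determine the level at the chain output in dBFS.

-29.4875 dBFS

Stage 1: overshoot 32 dB → 32/3.2 = 10 dB → -26 dBFS; +5 dB make-up → -21 dBFS.
Stage 2: 9.7 dB above -30.7 dBFS, reduced 8:1 to 1.2125 dB above → -29.4875 dBFS.
Stage 3: -29.4875 dBFS ≤ -17.4 dBFS, so stage 3 doesn't engage; output -29.4875 dBFS.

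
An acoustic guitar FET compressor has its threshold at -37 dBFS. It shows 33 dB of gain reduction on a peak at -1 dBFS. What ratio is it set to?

Input overshoot = -1 − (-37) = 36 dB.
Output overshoot = 36 − 33 = 3 dB.
Ratio = input overshoot / output overshoot = 36 / 3 = 12.

12:1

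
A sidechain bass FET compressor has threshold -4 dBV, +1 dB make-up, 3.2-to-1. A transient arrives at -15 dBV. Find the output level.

-14 dBV

-15 dBV is 11 dB below the -4 dBV threshold, so no gain reduction is applied.
Make-up gain adds 1 dB: -15 + 1 = -14 dBV.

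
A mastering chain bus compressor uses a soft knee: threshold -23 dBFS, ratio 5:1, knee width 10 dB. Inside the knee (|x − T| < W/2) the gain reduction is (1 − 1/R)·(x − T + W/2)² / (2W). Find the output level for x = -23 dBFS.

-24 dBFS

x − T + W/2 = -23 − (-23) + 5 = 5.
GR = (1 − 1/5) × 5² / 20 = 0.8 × 25 / 20 = 1 dB.
Output = -23 − 1 = -24 dBFS.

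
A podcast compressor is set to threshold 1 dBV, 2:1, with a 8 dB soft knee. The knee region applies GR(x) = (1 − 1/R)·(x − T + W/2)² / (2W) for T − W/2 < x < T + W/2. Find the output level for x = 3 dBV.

x − T + W/2 = 3 − 1 + 4 = 6.
GR = (1 − 1/2) × 6² / 16 = 0.5 × 36 / 16 = 1.125 dB.
Output = 3 − 1.125 = 1.875 dBV.

1.875 dBV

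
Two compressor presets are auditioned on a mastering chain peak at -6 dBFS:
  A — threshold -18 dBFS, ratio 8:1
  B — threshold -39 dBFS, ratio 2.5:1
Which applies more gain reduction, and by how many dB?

B, by 9.3 dB

A: GR = 12 − 12/8 = 10.5 dB.
B: GR = 33 − 33/2.5 = 19.8 dB.
Difference: 9.3 dB in favour of B.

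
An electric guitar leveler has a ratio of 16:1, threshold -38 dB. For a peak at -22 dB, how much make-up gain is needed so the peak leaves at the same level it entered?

15 dB

Overshoot 16 dB → 16/16 = 1 dB after compression, so the compressed level is -38 + 1 = -37 dB.
Make-up = target − compressed = -22 − (-37) = 15 dB.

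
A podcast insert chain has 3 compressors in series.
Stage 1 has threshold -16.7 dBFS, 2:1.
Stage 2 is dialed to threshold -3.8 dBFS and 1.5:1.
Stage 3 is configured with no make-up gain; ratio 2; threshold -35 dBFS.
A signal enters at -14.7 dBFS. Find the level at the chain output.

Stage 1: overshoot 2 dB → 2/2 = 1 dB → -15.7 dBFS.
Stage 2: -15.7 dBFS is at or below the -3.8 dBFS threshold — no compression; output -15.7 dBFS.
Stage 3: overshoot 19.3 dB → 19.3/2 = 9.65 dB → -25.35 dBFS.

-25.35 dBFS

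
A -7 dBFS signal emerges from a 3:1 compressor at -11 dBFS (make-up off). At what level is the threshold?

Gain reduction = -7 − (-11) = 4 dB; output overshoot = GR / (R − 1) = 4 / 2 = 2 dB.
Threshold = output − output overshoot = -11 − 2 = -13 dBFS.

-13 dBFS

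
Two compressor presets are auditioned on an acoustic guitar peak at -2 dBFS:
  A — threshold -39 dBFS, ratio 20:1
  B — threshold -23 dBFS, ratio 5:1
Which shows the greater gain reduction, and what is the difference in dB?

A, by 18.35 dB

A: overshoot 37 dB → output overshoot 1.85 dB → GR 35.15 dB.
B: overshoot 21 dB → output overshoot 4.2 dB → GR 16.8 dB.
A applies 18.35 dB more gain reduction.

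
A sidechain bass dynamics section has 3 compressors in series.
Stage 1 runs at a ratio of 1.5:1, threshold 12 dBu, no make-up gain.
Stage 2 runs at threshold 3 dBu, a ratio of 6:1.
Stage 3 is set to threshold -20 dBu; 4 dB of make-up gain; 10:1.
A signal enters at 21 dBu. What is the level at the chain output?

-13.45 dBu

Stage 1: 9 dB above 12 dBu, reduced 1.5:1 to 6 dB above → 18 dBu.
Stage 2: overshoot 15 dB → 15/6 = 2.5 dB → 5.5 dBu.
Stage 3: 25.5 dB above -20 dBu, reduced 10:1 to 2.55 dB above → -17.45 dBu; +4 dB make-up → -13.45 dBu.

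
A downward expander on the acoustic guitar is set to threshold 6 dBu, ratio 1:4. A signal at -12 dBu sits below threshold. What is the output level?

Undershoot = 6 − (-12) = 18 dB.
At 1:4, that expands to 72 dB under threshold.
Output = 6 − 72 = -66 dBu.

-66 dBu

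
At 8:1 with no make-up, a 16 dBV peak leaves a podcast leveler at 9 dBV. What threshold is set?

Input is 8 dB above T (since output overshoot × R = input overshoot: (9 − T)·8 = 16 − T gives T = 8 dBV).
Check: 8 + (16 − 8)/8 = 8 + 1 = 9 dBV. ✓

8 dBV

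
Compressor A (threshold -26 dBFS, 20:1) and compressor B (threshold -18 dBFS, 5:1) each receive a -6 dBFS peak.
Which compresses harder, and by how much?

A, by 9.4 dB

A: overshoot 20 dB → output overshoot 1 dB → GR 19 dB.
B: overshoot 12 dB → output overshoot 2.4 dB → GR 9.6 dB.
A applies 9.4 dB more gain reduction.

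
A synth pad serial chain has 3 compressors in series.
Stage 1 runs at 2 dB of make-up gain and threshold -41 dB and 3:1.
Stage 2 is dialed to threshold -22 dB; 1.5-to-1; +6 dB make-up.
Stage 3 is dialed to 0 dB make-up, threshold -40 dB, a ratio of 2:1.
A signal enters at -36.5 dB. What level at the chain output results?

-35.75 dB

Stage 1: 4.5 dB above -41 dB, reduced 3:1 to 1.5 dB above → -39.5 dB; +2 dB make-up → -37.5 dB.
Stage 2: -37.5 dB ≤ -22 dB, so stage 2 doesn't engage; make-up brings it to -31.5 dB.
Stage 3: -31.5 dB is 8.5 dB over -40 dB; at 2:1 that becomes 4.25 dB over, giving -35.75 dB.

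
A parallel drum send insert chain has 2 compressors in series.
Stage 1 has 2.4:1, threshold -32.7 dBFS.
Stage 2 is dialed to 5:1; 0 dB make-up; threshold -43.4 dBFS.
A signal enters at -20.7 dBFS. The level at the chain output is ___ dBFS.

-40.26 dBFS

Stage 1: overshoot 12 dB → 12/2.4 = 5 dB → -27.7 dBFS.
Stage 2: 15.7 dB above -43.4 dBFS, reduced 5:1 to 3.14 dB above → -40.26 dBFS.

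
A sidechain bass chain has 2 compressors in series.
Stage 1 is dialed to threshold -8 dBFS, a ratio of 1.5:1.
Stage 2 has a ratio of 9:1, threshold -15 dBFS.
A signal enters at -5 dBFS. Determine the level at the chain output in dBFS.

-14 dBFS

Stage 1: 3 dB above -8 dBFS, reduced 1.5:1 to 2 dB above → -6 dBFS.
Stage 2: 9 dB above -15 dBFS, reduced 9:1 to 1 dB above → -14 dBFS.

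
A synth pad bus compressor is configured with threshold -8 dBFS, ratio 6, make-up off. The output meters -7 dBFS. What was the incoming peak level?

The compressed level sits -7 − (-8) = 1 dB over threshold.
Before 6:1 compression the overshoot was 1 × 6 = 6 dB, so input = -8 + 6 = -2 dBFS.

-2 dBFS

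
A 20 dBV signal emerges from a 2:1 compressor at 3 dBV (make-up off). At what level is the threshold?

Let T be the threshold. Output overshoot = (input overshoot)/R, so 3 − T = (20 − T)/2.
2·(3 − T) = 20 − T → 1·T = 6 − 20 = -14.
T = -14/1 = -14 dBV.

-14 dBV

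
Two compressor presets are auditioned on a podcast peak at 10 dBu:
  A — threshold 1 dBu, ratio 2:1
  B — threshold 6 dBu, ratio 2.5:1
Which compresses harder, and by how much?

A, by 2.1 dB

A: 9 dB over, compressed to 4.5 dB over, so 4.5 dB of GR.
B: 4 dB over, compressed to 1.6 dB over, so 2.4 dB of GR.
A applies 2.1 dB more gain reduction.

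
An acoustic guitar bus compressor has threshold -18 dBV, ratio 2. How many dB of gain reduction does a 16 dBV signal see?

Overshoot = 16 − (-18) = 34 dB.
A 2:1 ratio leaves 17 dB of that excess.
So the signal is attenuated by 34 − 17 = 17 dB.

17 dB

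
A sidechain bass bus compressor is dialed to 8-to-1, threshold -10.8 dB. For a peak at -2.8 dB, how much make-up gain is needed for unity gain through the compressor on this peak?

7 dB

Overshoot 8 dB → 8/8 = 1 dB after compression, so the compressed level is -10.8 + 1 = -9.8 dB.
Make-up = target − compressed = -2.8 − (-9.8) = 7 dB.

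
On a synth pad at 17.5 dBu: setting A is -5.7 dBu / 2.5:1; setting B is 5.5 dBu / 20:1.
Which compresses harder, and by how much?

A: overshoot 23.2 dB → output overshoot 9.28 dB → GR 13.92 dB.
B: overshoot 12 dB → output overshoot 0.6 dB → GR 11.4 dB.
Difference: 2.52 dB in favour of A.

A, by 2.52 dB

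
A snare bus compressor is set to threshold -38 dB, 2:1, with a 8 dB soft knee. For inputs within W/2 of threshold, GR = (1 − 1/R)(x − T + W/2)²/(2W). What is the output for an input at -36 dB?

-37.125 dB

x − T + W/2 = -36 − (-38) + 4 = 6.
GR = (1 − 1/2) × 6² / 16 = 0.5 × 36 / 16 = 1.125 dB.
Output = -36 − 1.125 = -37.125 dB.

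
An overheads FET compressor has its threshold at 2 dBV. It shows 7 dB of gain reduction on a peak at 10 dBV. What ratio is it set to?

Input overshoot = 10 − 2 = 8 dB.
Output overshoot = 8 − 7 = 1 dB.
Ratio = input overshoot / output overshoot = 8 / 1 = 8.

8:1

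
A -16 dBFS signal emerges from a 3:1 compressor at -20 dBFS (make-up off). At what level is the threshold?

-22 dBFS

Input is 6 dB above T (since output overshoot × R = input overshoot: (-20 − T)·3 = -16 − T gives T = -22 dBFS).
Check: -22 + (-16 − (-22))/3 = -22 + 2 = -20 dBFS. ✓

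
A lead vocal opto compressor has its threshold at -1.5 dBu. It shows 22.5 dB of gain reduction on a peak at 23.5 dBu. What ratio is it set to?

Input overshoot = 23.5 − (-1.5) = 25 dB.
Output overshoot = 25 − 22.5 = 2.5 dB.
Ratio = input overshoot / output overshoot = 25 / 2.5 = 10.

10:1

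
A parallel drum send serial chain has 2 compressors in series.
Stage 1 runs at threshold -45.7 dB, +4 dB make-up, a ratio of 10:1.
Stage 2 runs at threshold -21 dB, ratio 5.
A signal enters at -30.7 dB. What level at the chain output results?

-40.2 dB

Stage 1: overshoot 15 dB → 15/10 = 1.5 dB → -44.2 dB; +4 dB make-up → -40.2 dB.
Stage 2: below threshold (-40.2 ≤ -21); passes unchanged; output -40.2 dB.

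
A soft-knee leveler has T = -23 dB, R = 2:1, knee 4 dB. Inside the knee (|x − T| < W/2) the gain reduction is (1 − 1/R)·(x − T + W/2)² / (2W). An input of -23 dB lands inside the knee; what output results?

-23.25 dB

x − T + W/2 = -23 − (-23) + 2 = 2.
GR = (1 − 1/2) × 2² / 8 = 0.5 × 4 / 8 = 0.25 dB.
Output = -23 − 0.25 = -23.25 dB.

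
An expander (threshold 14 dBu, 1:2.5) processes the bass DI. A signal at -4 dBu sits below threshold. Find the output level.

-31 dBu

Undershoot = 14 − (-4) = 18 dB.
At 1:2.5, that expands to 45 dB under threshold.
Output = 14 − 45 = -31 dBu.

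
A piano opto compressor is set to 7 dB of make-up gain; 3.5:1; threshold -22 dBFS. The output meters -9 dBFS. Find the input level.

Stripping the +7 dB make-up gives -16 dBFS at the gain stage.
The compressed level sits -16 − (-22) = 6 dB over threshold.
Input overshoot = R × output overshoot = 21 dB → input = -22 + 21 = -1 dBFS.

-1 dBFS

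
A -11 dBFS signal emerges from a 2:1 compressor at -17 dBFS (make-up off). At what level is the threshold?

-23 dBFS

Let T be the threshold. Output overshoot = (input overshoot)/R, so -17 − T = (-11 − T)/2.
2·(-17 − T) = -11 − T → 1·T = -34 − (-11) = -23.
T = -23/1 = -23 dBFS.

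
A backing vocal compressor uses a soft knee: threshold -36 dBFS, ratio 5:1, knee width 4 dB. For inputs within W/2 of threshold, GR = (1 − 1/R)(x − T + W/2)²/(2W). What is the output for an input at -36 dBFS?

x − T + W/2 = -36 − (-36) + 2 = 2.
GR = (1 − 1/5) × 2² / 8 = 0.8 × 4 / 8 = 0.4 dB.
Output = -36 − 0.4 = -36.4 dBFS.

-36.4 dBFS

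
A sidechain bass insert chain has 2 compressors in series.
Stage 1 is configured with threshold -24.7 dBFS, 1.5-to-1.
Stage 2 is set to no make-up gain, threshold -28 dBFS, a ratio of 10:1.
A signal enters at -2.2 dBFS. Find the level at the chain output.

Stage 1: -2.2 dBFS is 22.5 dB over -24.7 dBFS; at 1.5:1 that becomes 15 dB over, giving -9.7 dBFS.
Stage 2: -9.7 dBFS is 18.3 dB over -28 dBFS; at 10:1 that becomes 1.83 dB over, giving -26.17 dBFS.

-26.17 dBFS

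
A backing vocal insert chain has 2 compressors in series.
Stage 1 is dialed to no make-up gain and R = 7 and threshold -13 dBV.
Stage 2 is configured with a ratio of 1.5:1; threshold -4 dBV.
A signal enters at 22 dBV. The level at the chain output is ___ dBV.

-8 dBV

Stage 1: 22 dBV is 35 dB over -13 dBV; at 7:1 that becomes 5 dB over, giving -8 dBV.
Stage 2: -8 dBV is at or below the -4 dBV threshold — no compression; output -8 dBV.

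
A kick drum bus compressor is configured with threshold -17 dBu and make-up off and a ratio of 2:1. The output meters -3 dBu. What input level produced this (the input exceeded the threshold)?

The compressed level sits -3 − (-17) = 14 dB over threshold.
Before 2:1 compression the overshoot was 14 × 2 = 28 dB, so input = -17 + 28 = 11 dBu.

11 dBu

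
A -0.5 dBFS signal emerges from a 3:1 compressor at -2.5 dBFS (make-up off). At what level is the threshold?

-3.5 dBFS

Gain reduction = -0.5 − (-2.5) = 2 dB; output overshoot = GR / (R − 1) = 2 / 2 = 1 dB.
Threshold = output − output overshoot = -2.5 − 1 = -3.5 dBFS.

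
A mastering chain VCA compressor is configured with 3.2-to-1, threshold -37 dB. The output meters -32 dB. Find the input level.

-21 dB

That's 5 dB above the -37 dB threshold.
Before 3.2:1 compression the overshoot was 5 × 3.2 = 16 dB, so input = -37 + 16 = -21 dB.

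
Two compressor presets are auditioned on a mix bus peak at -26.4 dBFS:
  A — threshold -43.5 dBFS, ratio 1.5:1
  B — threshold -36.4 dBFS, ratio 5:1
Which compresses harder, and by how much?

A: GR = 17.1 − 17.1/1.5 = 5.7 dB.
B: GR = 10 − 10/5 = 8 dB.
B applies 2.3 dB more gain reduction.

B, by 2.3 dB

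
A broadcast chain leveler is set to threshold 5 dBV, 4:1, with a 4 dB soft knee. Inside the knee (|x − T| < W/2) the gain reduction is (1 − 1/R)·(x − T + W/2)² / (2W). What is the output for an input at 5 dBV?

x − T + W/2 = 5 − 5 + 2 = 2.
GR = (1 − 1/4) × 2² / 8 = 0.75 × 4 / 8 = 0.375 dB.
Output = 5 − 0.375 = 4.625 dBV.

4.625 dBV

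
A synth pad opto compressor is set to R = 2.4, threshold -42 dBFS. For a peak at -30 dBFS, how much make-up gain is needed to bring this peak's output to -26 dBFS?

11 dB

Overshoot 12 dB → 12/2.4 = 5 dB after compression, so the compressed level is -42 + 5 = -37 dBFS.
Make-up = target − compressed = -26 − (-37) = 11 dB.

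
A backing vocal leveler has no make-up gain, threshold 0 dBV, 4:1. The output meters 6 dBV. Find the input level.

24 dBV

That's 6 dB above the 0 dBV threshold.
Undo the ratio: input overshoot = 6 × 4 = 24 dB, giving input = 24 dBV.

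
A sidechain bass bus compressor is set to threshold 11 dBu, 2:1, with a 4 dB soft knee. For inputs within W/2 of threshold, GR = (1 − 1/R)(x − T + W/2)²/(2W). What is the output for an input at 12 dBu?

x − T + W/2 = 12 − 11 + 2 = 3.
GR = (1 − 1/2) × 3² / 8 = 0.5 × 9 / 8 = 0.5625 dB.
Output = 12 − 0.5625 = 11.4375 dBu.

11.4375 dBu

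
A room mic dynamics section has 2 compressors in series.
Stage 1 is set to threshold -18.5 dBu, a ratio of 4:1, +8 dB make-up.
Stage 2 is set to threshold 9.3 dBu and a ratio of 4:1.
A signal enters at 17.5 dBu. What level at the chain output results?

-1.5 dBu

Stage 1: 36 dB above -18.5 dBu, reduced 4:1 to 9 dB above → -9.5 dBu; +8 dB make-up → -1.5 dBu.
Stage 2: -1.5 dBu is at or below the 9.3 dBu threshold — no compression; output -1.5 dBu.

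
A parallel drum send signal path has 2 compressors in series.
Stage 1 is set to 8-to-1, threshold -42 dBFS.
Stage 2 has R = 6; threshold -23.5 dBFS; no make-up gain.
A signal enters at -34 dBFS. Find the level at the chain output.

-41 dBFS

Stage 1: -34 dBFS is 8 dB over -42 dBFS; at 8:1 that becomes 1 dB over, giving -41 dBFS.
Stage 2: below threshold (-41 ≤ -23.5); passes unchanged; output -41 dBFS.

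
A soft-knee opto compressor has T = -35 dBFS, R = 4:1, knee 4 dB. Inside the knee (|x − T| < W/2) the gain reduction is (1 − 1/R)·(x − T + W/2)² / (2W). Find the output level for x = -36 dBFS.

-36.09375 dBFS

x − T + W/2 = -36 − (-35) + 2 = 1.
GR = (1 − 1/4) × 1² / 8 = 0.75 × 1 / 8 = 0.09375 dB.
Output = -36 − 0.09375 = -36.09375 dBFS.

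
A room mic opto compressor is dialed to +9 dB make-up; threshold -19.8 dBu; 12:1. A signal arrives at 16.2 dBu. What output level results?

-7.8 dBu

The input is 36 dB above the -19.8 dBu threshold.
At 12:1 the overshoot is divided by 12, leaving 3 dB above threshold.
That puts the output at -16.8 dBu; make-up adds 9 dB, giving -7.8 dBu.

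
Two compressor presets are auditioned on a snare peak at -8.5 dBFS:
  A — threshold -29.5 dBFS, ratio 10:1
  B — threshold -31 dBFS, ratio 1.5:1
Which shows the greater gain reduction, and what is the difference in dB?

A, by 11.4 dB

A: GR = 21 − 21/10 = 18.9 dB.
B: GR = 22.5 − 22.5/1.5 = 7.5 dB.
A applies 11.4 dB more gain reduction.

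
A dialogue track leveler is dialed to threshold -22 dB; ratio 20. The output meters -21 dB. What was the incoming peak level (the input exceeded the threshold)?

-2 dB

That's 1 dB above the -22 dB threshold.
Input overshoot = R × output overshoot = 20 dB → input = -22 + 20 = -2 dB.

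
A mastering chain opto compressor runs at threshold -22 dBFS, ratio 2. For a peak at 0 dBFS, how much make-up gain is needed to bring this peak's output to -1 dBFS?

Without make-up, output = threshold + overshoot/2 = -22 + 11 = -11 dBFS.
Gap to target: 10 dB.

10 dB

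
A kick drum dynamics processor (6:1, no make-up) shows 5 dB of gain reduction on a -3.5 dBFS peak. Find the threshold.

-9.5 dBFS

Input is 6 dB above T (since output overshoot × R = input overshoot: (-8.5 − T)·6 = -3.5 − T gives T = -9.5 dBFS).
Check: -9.5 + (-3.5 − (-9.5))/6 = -9.5 + 1 = -8.5 dBFS. ✓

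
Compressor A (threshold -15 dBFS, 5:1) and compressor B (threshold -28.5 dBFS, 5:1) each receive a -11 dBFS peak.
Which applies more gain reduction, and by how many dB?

B, by 10.8 dB

A: GR = 4 − 4/5 = 3.2 dB.
B: GR = 17.5 − 17.5/5 = 14 dB.
Difference: 10.8 dB in favour of B.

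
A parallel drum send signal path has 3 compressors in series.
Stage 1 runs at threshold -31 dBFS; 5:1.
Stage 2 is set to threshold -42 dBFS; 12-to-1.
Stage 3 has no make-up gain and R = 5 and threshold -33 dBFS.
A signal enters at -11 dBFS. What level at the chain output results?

Stage 1: overshoot 20 dB → 20/5 = 4 dB → -27 dBFS.
Stage 2: overshoot 15 dB → 15/12 = 1.25 dB → -40.75 dBFS.
Stage 3: -40.75 dBFS ≤ -33 dBFS, so stage 3 doesn't engage; output -40.75 dBFS.

-40.75 dBFS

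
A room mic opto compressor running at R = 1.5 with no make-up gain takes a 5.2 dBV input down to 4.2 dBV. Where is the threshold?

2.2 dBV

Input is 3 dB above T (since output overshoot × R = input overshoot: (4.2 − T)·1.5 = 5.2 − T gives T = 2.2 dBV).
Check: 2.2 + (5.2 − 2.2)/1.5 = 2.2 + 2 = 4.2 dBV. ✓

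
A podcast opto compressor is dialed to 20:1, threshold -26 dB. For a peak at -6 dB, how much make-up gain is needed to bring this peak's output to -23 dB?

2 dB

Without make-up, output = threshold + overshoot/20 = -26 + 1 = -25 dB.
Gap to target: 2 dB.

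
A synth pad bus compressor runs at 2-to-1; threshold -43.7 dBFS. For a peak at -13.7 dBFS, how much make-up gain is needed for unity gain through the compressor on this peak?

15 dB

Without make-up, output = threshold + overshoot/2 = -43.7 + 15 = -28.7 dBFS.
Gap to target: 15 dB.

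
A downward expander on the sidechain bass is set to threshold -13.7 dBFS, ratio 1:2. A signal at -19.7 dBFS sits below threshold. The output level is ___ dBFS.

-25.7 dBFS

Undershoot = (-13.7) − (-19.7) = 6 dB.
At 1:2, that expands to 12 dB under threshold.
Output = -13.7 − 12 = -25.7 dBFS.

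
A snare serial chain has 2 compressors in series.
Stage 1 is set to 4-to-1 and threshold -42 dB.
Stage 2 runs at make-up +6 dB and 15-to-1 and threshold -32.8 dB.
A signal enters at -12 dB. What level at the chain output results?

Stage 1: overshoot 30 dB → 30/4 = 7.5 dB → -34.5 dB.
Stage 2: -34.5 dB ≤ -32.8 dB, so stage 2 doesn't engage; make-up brings it to -28.5 dB.

-28.5 dB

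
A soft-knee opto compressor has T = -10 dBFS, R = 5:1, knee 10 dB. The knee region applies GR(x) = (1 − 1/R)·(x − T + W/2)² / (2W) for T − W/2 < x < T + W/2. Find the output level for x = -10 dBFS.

x − T + W/2 = -10 − (-10) + 5 = 5.
GR = (1 − 1/5) × 5² / 20 = 0.8 × 25 / 20 = 1 dB.
Output = -10 − 1 = -11 dBFS.

-11 dBFS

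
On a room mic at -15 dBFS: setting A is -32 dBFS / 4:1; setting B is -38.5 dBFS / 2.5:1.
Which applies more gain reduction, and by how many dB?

A: GR = 17 − 17/4 = 12.75 dB.
B: GR = 23.5 − 23.5/2.5 = 14.1 dB.
B applies 1.35 dB more gain reduction.

B, by 1.35 dB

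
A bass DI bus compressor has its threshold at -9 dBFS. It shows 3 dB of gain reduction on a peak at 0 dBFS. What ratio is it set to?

Input overshoot = 0 − (-9) = 9 dB.
Output overshoot = 9 − 3 = 6 dB.
Ratio = input overshoot / output overshoot = 9 / 6 = 1.5.

1.5:1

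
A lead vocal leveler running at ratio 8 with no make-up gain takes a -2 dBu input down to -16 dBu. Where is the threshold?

Input is 16 dB above T (since output overshoot × R = input overshoot: (-16 − T)·8 = -2 − T gives T = -18 dBu).
Check: -18 + (-2 − (-18))/8 = -18 + 2 = -16 dBu. ✓

-18 dBu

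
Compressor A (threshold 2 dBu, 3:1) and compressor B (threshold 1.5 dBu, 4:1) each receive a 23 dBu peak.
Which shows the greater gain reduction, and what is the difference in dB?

B, by 2.125 dB

A: GR = 21 − 21/3 = 14 dB.
B: GR = 21.5 − 21.5/4 = 16.125 dB.
B applies 2.125 dB more gain reduction.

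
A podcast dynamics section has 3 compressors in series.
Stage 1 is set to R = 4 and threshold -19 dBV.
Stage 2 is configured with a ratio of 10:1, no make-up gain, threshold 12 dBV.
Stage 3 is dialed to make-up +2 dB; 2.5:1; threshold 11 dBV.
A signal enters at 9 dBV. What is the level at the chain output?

Stage 1: overshoot 28 dB → 28/4 = 7 dB → -12 dBV.
Stage 2: -12 dBV ≤ 12 dBV, so stage 2 doesn't engage; output -12 dBV.
Stage 3: below threshold (-12 ≤ 11); passes unchanged; make-up brings it to -10 dBV.

-10 dBV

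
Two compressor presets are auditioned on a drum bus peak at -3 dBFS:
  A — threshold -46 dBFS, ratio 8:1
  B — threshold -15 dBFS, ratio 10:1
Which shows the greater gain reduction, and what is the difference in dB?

A, by 26.825 dB

A: GR = 43 − 43/8 = 37.625 dB.
B: GR = 12 − 12/10 = 10.8 dB.
Difference: 26.825 dB in favour of A.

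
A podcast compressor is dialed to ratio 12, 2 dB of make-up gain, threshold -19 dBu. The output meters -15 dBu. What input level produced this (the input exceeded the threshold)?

Remove make-up: -15 − 2 = -17 dBu.
The compressed level sits -17 − (-19) = 2 dB over threshold.
Before 12:1 compression the overshoot was 2 × 12 = 24 dB, so input = -19 + 24 = 5 dBu.

5 dBu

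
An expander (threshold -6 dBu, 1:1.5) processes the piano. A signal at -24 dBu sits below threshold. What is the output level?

-33 dBu

The input is 18 dB below the -6 dBu threshold.
A 1:1.5 expander multiplies undershoot by 1.5: 18 × 1.5 = 27 dB below threshold.
Output = -6 − 27 = -33 dBu.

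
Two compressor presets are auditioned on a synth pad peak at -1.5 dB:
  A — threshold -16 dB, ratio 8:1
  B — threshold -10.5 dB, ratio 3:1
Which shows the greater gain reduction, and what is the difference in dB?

A, by 6.6875 dB

A: GR = 14.5 − 14.5/8 = 12.6875 dB.
B: GR = 9 − 9/3 = 6 dB.
A applies 6.6875 dB more gain reduction.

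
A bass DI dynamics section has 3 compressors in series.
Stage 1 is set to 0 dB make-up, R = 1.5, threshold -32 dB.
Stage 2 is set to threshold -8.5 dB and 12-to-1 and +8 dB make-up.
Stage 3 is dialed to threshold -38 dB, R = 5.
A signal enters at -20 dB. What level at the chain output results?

-33.6 dB

Stage 1: -20 dB is 12 dB over -32 dB; at 1.5:1 that becomes 8 dB over, giving -24 dB.
Stage 2: -24 dB is at or below the -8.5 dB threshold — no compression; make-up brings it to -16 dB.
Stage 3: overshoot 22 dB → 22/5 = 4.4 dB → -33.6 dB.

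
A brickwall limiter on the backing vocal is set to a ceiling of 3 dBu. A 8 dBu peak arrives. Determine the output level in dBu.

3 dBu

The limiter clamps the peak to its 3 dBu ceiling.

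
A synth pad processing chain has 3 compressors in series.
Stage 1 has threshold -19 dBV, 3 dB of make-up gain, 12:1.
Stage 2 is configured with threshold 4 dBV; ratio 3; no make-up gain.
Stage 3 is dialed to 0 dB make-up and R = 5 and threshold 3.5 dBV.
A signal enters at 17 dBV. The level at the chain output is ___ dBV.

-13 dBV

Stage 1: 36 dB above -19 dBV, reduced 12:1 to 3 dB above → -16 dBV; +3 dB make-up → -13 dBV.
Stage 2: below threshold (-13 ≤ 4); passes unchanged; output -13 dBV.
Stage 3: -13 dBV ≤ 3.5 dBV, so stage 3 doesn't engage; output -13 dBV.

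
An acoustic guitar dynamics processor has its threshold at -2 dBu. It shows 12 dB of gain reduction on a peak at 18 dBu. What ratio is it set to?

2.5:1

Input overshoot = 18 − (-2) = 20 dB.
Output overshoot = 20 − 12 = 8 dB.
Ratio = input overshoot / output overshoot = 20 / 8 = 2.5.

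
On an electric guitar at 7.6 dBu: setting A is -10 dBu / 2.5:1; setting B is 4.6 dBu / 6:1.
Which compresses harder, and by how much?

A, by 8.06 dB

A: GR = 17.6 − 17.6/2.5 = 10.56 dB.
B: GR = 3 − 3/6 = 2.5 dB.
Difference: 8.06 dB in favour of A.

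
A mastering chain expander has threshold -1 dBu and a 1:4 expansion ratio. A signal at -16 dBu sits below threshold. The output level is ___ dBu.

The input is 15 dB below the -1 dBu threshold.
A 1:4 expander multiplies undershoot by 4: 15 × 4 = 60 dB below threshold.
Output = -1 − 60 = -61 dBu.

-61 dBu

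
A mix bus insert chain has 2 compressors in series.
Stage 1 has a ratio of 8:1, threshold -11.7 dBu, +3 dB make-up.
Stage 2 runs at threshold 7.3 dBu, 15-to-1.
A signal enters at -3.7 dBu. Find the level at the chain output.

Stage 1: 8 dB above -11.7 dBu, reduced 8:1 to 1 dB above → -10.7 dBu; +3 dB make-up → -7.7 dBu.
Stage 2: -7.7 dBu is at or below the 7.3 dBu threshold — no compression; output -7.7 dBu.

-7.7 dBu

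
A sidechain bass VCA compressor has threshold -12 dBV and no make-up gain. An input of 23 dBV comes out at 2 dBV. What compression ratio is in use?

Input overshoot = 23 − (-12) = 35 dB; output overshoot = 2 − (-12) = 14 dB.
Ratio = 35 / 14 = 2.5.

2.5:1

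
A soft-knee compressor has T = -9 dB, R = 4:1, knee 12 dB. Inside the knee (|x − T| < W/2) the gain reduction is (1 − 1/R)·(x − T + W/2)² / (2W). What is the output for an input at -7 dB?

x − T + W/2 = -7 − (-9) + 6 = 8.
GR = (1 − 1/4) × 8² / 24 = 0.75 × 64 / 24 = 2 dB.
Output = -7 − 2 = -9 dB.

-9 dB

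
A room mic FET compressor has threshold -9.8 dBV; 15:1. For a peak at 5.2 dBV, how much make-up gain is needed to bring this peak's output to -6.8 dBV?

Overshoot 15 dB → 15/15 = 1 dB after compression, so the compressed level is -9.8 + 1 = -8.8 dBV.
Make-up = target − compressed = -6.8 − (-8.8) = 2 dB.

2 dB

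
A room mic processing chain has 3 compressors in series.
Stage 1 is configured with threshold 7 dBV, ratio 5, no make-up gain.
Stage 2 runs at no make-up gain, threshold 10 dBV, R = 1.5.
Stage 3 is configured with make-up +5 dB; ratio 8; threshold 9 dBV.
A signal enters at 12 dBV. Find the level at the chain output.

Stage 1: 12 dBV is 5 dB over 7 dBV; at 5:1 that becomes 1 dB over, giving 8 dBV.
Stage 2: 8 dBV is at or below the 10 dBV threshold — no compression; output 8 dBV.
Stage 3: 8 dBV is at or below the 9 dBV threshold — no compression; make-up brings it to 13 dBV.

13 dBV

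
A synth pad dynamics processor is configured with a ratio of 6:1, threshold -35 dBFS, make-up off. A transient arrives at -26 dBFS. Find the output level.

-33.5 dBFS

The input is 9 dB above the -35 dBFS threshold.
The 9 dB excess becomes 1.5 dB after 6:1 reduction.
Output = -35 + 1.5 = -33.5 dBFS.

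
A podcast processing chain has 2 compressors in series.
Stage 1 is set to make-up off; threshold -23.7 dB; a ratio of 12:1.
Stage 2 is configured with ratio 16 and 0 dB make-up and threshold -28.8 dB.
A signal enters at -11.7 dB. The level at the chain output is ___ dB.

-28.41875 dB

Stage 1: 12 dB above -23.7 dB, reduced 12:1 to 1 dB above → -22.7 dB.
Stage 2: overshoot 6.1 dB → 6.1/16 = 0.38125 dB → -28.41875 dB.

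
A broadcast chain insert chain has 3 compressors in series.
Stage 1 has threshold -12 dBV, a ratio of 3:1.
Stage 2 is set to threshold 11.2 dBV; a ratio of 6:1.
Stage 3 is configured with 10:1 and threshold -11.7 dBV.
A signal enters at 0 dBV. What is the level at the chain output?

-11.33 dBV

Stage 1: 12 dB above -12 dBV, reduced 3:1 to 4 dB above → -8 dBV.
Stage 2: -8 dBV ≤ 11.2 dBV, so stage 2 doesn't engage; output -8 dBV.
Stage 3: 3.7 dB above -11.7 dBV, reduced 10:1 to 0.37 dB above → -11.33 dBV.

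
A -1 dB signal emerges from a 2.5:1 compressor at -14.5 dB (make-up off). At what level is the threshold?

Gain reduction = -1 − (-14.5) = 13.5 dB; output overshoot = GR / (R − 1) = 13.5 / 1.5 = 9 dB.
Threshold = output − output overshoot = -14.5 − 9 = -23.5 dB.

-23.5 dB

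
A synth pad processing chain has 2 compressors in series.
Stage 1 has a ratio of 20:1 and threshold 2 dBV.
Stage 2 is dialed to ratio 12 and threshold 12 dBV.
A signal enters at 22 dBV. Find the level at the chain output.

3 dBV

Stage 1: 20 dB above 2 dBV, reduced 20:1 to 1 dB above → 3 dBV.
Stage 2: 3 dBV is at or below the 12 dBV threshold — no compression; output 3 dBV.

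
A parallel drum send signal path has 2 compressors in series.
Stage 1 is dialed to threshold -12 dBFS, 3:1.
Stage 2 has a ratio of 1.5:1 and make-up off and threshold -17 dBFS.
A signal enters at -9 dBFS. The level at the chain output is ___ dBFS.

Stage 1: overshoot 3 dB → 3/3 = 1 dB → -11 dBFS.
Stage 2: -11 dBFS is 6 dB over -17 dBFS; at 1.5:1 that becomes 4 dB over, giving -13 dBFS.

-13 dBFS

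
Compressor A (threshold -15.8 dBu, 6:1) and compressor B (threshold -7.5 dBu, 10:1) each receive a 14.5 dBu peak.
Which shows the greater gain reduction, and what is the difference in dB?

A, by 5.45 dB

A: overshoot 30.3 dB → output overshoot 5.05 dB → GR 25.25 dB.
B: overshoot 22 dB → output overshoot 2.2 dB → GR 19.8 dB.
Difference: 5.45 dB in favour of A.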